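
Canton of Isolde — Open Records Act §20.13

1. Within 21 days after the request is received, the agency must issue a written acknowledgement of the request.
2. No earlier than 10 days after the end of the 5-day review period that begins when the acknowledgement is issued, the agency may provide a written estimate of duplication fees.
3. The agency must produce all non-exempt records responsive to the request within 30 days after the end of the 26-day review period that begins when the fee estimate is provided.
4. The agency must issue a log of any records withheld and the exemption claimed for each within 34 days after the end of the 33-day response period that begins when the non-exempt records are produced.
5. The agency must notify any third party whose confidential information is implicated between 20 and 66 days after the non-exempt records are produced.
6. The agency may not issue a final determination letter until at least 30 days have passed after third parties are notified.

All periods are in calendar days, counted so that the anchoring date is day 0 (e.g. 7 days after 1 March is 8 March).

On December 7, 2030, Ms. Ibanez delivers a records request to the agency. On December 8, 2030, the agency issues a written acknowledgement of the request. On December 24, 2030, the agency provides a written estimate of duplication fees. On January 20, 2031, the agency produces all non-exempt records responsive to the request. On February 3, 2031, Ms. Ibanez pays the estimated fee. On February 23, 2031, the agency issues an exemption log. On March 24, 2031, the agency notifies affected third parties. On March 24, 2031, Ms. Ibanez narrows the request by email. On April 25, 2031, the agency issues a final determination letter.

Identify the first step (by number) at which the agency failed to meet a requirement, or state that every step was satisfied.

None — every step was satisfied

Step 1 — counting 21 days from December 7, 2030 (when the request is received) gives a deadline of December 28, 2030; completed December 8, 2030, before the deadline.
Step 2 — must wait 10 days from December 13, 2030 (end of the 5-day review period, which began when the acknowledgement is issued on December 8, 2030), so not before December 23, 2030; done December 24, 2030 — permitted.
Step 3 — counting 30 days from January 19, 2031 (end of the 26-day review period, which began when the fee estimate is provided on December 24, 2030) gives a deadline of February 18, 2031; completed January 20, 2031, before the deadline.
Step 4 — counting 34 days from February 22, 2031 (end of the 33-day response period, which began when the non-exempt records are produced on January 20, 2031) gives a deadline of March 28, 2031; February 23, 2031 is within that limit.
Step 5 — 20 and 66 days from January 20, 2031 (when the non-exempt records are produced) are February 9, 2031 and March 27, 2031 respectively; March 24, 2031 falls inside that range.
Step 6 — must wait 30 days from March 24, 2031 (when third parties are notified), so not before April 23, 2031; April 25, 2031 is on or after that date.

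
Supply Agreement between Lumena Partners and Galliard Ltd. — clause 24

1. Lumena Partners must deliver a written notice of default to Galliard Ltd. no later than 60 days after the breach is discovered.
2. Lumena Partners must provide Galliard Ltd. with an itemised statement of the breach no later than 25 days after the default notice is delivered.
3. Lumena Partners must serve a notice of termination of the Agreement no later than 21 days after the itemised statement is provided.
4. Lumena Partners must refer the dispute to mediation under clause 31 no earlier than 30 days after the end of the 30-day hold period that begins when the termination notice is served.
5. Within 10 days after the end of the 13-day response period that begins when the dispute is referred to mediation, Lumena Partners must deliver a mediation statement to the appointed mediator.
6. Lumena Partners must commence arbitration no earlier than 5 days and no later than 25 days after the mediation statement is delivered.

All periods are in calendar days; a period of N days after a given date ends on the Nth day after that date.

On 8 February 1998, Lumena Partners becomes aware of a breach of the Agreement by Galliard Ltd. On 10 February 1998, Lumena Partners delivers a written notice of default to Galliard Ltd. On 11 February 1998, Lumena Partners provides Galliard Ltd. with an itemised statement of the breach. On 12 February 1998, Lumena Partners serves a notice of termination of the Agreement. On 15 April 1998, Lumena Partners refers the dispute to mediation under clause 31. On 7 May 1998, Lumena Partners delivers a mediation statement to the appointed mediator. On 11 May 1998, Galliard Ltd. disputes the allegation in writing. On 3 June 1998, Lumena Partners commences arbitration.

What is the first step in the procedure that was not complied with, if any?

Step 6

(1) due by 8 February 1998 + 60 days = 9 April 1998; 10 February 1998 is within that limit.
(2) due by 10 February 1998 + 25 days = 7 March 1998; 11 February 1998 is within that limit.
(3) due by 11 February 1998 + 21 days = 4 March 1998; done 12 February 1998 — timely.
(4) permitted from 14 March 1998 + 30 days = 13 April 1998 onward; done 15 April 1998, after the minimum wait.
(5) due by 28 April 1998 + 10 days = 8 May 1998; 7 May 1998 is within that limit.
(6) the permitted window runs from 7 May 1998 + 5 = 12 May 1998 to 7 May 1998 + 25 = 1 June 1998; done 3 June 1998 — 2 days after the window closed.
The procedure was therefore not followed at step 6.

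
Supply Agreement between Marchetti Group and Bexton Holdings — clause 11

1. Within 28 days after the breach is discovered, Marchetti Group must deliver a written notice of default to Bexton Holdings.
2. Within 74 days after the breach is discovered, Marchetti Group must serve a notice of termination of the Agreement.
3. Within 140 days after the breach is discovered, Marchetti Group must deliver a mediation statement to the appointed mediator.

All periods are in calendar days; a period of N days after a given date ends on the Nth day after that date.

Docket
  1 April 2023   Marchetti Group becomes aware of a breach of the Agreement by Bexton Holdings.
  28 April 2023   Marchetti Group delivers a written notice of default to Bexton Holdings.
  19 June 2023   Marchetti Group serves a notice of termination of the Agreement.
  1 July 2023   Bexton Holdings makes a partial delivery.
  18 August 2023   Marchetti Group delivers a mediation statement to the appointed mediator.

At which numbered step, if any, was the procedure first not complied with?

Step 1 — counting 28 days from 1 April 2023 (when the breach is discovered) gives a deadline of 29 April 2023; completed 28 April 2023, before the deadline.
Step 2 — counting 74 days from 1 April 2023 (when the breach is discovered) gives a deadline of 14 June 2023; 19 June 2023 misses that deadline by 5 days.
The analysis stops there.

Step 2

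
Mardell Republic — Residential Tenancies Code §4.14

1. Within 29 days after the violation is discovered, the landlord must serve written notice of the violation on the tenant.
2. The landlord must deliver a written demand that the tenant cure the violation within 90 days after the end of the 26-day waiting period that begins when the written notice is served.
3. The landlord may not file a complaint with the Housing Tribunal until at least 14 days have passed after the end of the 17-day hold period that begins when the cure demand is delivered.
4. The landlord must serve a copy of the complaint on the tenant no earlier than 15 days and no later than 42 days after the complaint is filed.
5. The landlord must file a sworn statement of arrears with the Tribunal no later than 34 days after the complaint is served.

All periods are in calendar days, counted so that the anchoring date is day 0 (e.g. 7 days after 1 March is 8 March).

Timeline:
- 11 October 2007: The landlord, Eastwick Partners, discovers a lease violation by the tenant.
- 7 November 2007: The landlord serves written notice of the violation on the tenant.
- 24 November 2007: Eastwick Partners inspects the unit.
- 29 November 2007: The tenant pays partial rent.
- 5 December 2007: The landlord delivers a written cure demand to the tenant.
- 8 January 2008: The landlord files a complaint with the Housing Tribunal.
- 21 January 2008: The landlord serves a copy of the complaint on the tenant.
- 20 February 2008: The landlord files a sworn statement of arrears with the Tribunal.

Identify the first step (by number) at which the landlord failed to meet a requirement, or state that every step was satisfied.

Step 1: 29 days after 11 October 2007 (when the violation is discovered) is 9 November 2007; done 7 November 2007 — timely.
Step 2: 90 days after 3 December 2007 (end of the 26-day waiting period, which began when the written notice is served on 7 November 2007) is 2 March 2008; done 5 December 2007 — timely.
Step 3: the earliest permitted date is 14 days after 22 December 2007 (end of the 17-day hold period, which began when the cure demand is delivered on 5 December 2007), i.e. 5 January 2008; done 8 January 2008 — permitted.
Step 4: the window is 15–42 days after 8 January 2008 (when the complaint is filed), so 23 January 2008 through 19 February 2008; done 21 January 2008 — 2 days before the window opened.
The procedure was therefore not followed at step 4.

Step 4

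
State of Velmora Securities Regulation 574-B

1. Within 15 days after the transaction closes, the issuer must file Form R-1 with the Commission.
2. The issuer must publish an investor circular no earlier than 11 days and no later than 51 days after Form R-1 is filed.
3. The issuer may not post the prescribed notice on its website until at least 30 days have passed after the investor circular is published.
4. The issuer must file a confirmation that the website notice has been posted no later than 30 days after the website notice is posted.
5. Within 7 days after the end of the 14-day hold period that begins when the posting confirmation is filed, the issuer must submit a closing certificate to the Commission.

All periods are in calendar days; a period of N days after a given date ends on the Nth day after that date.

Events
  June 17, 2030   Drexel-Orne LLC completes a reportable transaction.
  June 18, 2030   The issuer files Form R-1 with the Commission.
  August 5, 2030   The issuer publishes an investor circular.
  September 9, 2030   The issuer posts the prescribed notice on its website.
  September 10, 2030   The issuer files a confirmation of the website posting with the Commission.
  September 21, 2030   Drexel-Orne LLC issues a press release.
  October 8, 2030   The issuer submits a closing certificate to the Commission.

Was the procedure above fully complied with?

Step 1: 15 days after June 17, 2030 (when the transaction closes) is July 2, 2030; completed June 18, 2030, before the deadline.
Step 2: the window is 11–51 days after June 18, 2030 (when Form R-1 is filed), so June 29, 2030 through August 8, 2030; done August 5, 2030 — within the window.
Step 3: the earliest permitted date is 30 days after August 5, 2030 (when the investor circular is published), i.e. September 4, 2030; done September 9, 2030 — permitted.
Step 4: 30 days after September 9, 2030 (when the website notice is posted) is October 9, 2030; completed September 10, 2030, before the deadline.
Step 5: 7 days after September 24, 2030 (end of the 14-day hold period, which began when the posting confirmation is filed on September 10, 2030) is October 1, 2030; done October 8, 2030 — 7 days late.
The analysis stops there.

No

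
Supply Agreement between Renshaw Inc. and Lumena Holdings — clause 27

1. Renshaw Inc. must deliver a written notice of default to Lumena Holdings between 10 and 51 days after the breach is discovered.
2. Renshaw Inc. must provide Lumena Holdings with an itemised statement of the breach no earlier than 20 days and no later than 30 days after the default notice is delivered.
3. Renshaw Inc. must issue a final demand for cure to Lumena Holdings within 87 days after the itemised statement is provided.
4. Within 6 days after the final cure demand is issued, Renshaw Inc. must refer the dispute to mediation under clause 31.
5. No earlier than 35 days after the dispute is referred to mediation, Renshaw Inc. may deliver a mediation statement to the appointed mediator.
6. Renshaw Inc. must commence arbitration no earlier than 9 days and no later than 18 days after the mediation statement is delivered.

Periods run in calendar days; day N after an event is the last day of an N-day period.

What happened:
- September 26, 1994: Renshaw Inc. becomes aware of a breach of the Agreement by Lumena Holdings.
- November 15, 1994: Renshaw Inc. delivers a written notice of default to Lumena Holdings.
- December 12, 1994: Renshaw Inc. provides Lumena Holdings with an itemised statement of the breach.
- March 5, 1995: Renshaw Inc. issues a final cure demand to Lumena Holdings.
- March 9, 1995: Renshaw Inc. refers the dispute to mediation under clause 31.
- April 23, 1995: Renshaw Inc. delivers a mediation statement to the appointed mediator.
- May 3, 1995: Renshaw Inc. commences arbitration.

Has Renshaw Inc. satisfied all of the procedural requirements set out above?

Yes

(1) the permitted window runs from September 26, 1994 + 10 = October 6, 1994 to September 26, 1994 + 51 = November 16, 1994; done November 15, 1994, which is between those dates.
(2) the permitted window runs from November 15, 1994 + 20 = December 5, 1994 to November 15, 1994 + 30 = December 15, 1994; done December 12, 1994 — within the window.
(3) due by December 12, 1994 + 87 days = March 9, 1995; completed March 5, 1995, before the deadline.
(4) due by March 5, 1995 + 6 days = March 11, 1995; completed March 9, 1995, before the deadline.
(5) permitted from March 9, 1995 + 35 days = April 13, 1995 onward; done April 23, 1995, after the minimum wait.
(6) the permitted window runs from April 23, 1995 + 9 = May 2, 1995 to April 23, 1995 + 18 = May 11, 1995; May 3, 1995 falls inside that range.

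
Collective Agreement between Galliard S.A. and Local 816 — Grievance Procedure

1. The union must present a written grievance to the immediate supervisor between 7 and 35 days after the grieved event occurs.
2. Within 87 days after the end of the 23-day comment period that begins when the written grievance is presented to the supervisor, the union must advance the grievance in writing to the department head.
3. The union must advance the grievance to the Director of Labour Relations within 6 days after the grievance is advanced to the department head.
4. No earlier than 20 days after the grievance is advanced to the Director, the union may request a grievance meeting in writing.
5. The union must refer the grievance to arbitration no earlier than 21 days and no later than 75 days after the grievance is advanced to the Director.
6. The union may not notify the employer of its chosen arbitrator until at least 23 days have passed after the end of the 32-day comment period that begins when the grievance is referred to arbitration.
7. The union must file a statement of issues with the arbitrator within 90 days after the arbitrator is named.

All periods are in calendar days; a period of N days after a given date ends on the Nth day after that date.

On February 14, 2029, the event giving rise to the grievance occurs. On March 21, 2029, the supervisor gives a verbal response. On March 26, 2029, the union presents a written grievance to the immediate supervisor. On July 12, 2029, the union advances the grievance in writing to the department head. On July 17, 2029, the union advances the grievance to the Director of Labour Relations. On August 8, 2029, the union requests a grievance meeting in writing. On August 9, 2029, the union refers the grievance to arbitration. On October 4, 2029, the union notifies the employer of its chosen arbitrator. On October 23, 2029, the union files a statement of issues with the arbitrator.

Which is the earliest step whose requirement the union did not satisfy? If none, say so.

Step 1 — 7 and 35 days from February 14, 2029 (when the grieved event occurs) are February 21, 2029 and March 21, 2029 respectively; March 26, 2029 is 5 days past the end of the window.
Later steps need not be reached.

Step 1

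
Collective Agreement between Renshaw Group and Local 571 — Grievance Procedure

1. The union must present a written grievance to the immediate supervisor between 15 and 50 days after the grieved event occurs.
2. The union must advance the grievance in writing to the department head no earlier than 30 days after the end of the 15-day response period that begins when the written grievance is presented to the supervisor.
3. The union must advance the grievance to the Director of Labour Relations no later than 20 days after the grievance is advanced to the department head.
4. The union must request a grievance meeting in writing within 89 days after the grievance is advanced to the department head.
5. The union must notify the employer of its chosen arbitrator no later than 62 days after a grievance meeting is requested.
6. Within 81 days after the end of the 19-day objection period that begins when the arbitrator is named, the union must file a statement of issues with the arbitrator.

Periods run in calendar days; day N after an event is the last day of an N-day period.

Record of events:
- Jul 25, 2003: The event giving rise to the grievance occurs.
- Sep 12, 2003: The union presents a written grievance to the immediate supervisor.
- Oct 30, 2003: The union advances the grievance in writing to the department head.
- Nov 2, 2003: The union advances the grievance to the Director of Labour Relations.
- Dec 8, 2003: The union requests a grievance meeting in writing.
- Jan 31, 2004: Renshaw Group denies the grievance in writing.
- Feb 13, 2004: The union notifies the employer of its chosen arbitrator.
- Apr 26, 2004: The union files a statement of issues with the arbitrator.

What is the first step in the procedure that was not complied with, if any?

(1) the permitted window runs from Jul 25, 2003 + 15 = Aug 9, 2003 to Jul 25, 2003 + 50 = Sep 13, 2003; Sep 12, 2003 falls inside that range.
(2) permitted from Sep 27, 2003 + 30 days = Oct 27, 2003 onward; done Oct 30, 2003 — permitted.
(3) due by Oct 30, 2003 + 20 days = Nov 19, 2003; Nov 2, 2003 is within that limit.
(4) due by Oct 30, 2003 + 89 days = Jan 27, 2004; completed Dec 8, 2003, before the deadline.
(5) due by Dec 8, 2003 + 62 days = Feb 8, 2004; Feb 13, 2004 misses that deadline by 5 days.
Later steps need not be reached.

Step 5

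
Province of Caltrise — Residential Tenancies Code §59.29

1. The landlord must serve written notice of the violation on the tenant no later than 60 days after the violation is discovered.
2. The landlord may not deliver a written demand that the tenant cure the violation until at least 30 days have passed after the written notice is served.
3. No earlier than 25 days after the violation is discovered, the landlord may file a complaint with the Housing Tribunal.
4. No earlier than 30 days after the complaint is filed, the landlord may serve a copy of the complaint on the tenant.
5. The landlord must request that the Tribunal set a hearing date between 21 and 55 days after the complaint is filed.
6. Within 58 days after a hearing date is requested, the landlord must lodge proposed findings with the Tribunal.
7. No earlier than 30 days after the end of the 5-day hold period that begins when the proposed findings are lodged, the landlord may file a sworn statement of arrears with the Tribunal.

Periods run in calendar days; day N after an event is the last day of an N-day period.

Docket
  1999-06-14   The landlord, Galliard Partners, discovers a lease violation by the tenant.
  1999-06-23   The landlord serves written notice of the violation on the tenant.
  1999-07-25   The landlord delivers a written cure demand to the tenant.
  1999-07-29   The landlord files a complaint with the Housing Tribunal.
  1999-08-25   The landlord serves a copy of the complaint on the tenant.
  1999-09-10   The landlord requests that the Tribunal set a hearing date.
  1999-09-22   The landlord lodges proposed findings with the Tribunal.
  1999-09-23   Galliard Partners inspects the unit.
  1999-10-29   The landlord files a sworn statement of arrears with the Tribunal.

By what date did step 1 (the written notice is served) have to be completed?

Step 1 runs from 1999-06-14, when the violation is discovered. 60 days after 1999-06-14 is 1999-08-13.

1999-08-13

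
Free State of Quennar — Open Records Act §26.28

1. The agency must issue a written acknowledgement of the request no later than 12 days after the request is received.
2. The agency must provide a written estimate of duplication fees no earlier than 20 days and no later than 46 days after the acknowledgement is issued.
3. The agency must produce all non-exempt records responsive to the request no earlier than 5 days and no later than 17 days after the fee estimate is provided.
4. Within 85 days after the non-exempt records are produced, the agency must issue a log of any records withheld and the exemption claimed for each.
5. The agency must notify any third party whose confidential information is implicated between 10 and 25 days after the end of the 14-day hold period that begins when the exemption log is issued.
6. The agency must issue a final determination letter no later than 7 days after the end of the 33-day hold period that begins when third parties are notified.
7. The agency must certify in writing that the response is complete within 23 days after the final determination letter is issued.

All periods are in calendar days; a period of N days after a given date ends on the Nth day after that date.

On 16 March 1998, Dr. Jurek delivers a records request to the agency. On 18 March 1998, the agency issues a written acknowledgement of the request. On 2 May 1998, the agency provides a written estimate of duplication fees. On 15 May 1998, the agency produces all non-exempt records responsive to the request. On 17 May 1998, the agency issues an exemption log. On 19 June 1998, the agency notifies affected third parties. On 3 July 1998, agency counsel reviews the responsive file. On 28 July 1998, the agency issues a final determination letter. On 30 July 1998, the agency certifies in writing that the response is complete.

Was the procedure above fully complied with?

Yes

Step 1 — counting 12 days from 16 March 1998 (when the request is received) gives a deadline of 28 March 1998; completed 18 March 1998, before the deadline.
Step 2 — 20 and 46 days from 18 March 1998 (when the acknowledgement is issued) are 7 April 1998 and 3 May 1998 respectively; done 2 May 1998 — within the window.
Step 3 — 5 and 17 days from 2 May 1998 (when the fee estimate is provided) are 7 May 1998 and 19 May 1998 respectively; done 15 May 1998, which is between those dates.
Step 4 — counting 85 days from 15 May 1998 (when the non-exempt records are produced) gives a deadline of 8 August 1998; 17 May 1998 is within that limit.
Step 5 — 10 and 25 days from 31 May 1998 (end of the 14-day hold period, which began when the exemption log is issued on 17 May 1998) are 10 June 1998 and 25 June 1998 respectively; 19 June 1998 falls inside that range.
Step 6 — counting 7 days from 22 July 1998 (end of the 33-day hold period, which began when third parties are notified on 19 June 1998) gives a deadline of 29 July 1998; completed 28 July 1998, before the deadline.
Step 7 — counting 23 days from 28 July 1998 (when the final determination letter is issued) gives a deadline of 20 August 1998; 30 July 1998 is within that limit.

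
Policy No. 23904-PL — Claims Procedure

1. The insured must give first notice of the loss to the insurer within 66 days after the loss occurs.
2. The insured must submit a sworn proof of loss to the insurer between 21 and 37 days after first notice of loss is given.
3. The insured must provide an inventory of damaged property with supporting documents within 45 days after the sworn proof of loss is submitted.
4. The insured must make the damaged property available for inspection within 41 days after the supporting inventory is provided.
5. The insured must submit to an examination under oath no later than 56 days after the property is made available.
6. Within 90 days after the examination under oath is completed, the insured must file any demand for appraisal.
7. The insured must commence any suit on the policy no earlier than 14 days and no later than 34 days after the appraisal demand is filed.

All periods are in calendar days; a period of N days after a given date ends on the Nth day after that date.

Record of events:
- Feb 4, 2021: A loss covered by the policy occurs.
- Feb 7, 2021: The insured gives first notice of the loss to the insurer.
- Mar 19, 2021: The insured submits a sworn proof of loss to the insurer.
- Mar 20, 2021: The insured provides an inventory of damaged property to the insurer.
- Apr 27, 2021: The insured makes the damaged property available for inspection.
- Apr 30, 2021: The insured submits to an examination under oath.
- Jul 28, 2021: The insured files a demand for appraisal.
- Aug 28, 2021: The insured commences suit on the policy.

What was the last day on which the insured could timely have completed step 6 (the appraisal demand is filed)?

Jul 29, 2021

Step 6 runs from Apr 30, 2021, when the examination under oath is completed. 90 days after Apr 30, 2021 is Jul 29, 2021.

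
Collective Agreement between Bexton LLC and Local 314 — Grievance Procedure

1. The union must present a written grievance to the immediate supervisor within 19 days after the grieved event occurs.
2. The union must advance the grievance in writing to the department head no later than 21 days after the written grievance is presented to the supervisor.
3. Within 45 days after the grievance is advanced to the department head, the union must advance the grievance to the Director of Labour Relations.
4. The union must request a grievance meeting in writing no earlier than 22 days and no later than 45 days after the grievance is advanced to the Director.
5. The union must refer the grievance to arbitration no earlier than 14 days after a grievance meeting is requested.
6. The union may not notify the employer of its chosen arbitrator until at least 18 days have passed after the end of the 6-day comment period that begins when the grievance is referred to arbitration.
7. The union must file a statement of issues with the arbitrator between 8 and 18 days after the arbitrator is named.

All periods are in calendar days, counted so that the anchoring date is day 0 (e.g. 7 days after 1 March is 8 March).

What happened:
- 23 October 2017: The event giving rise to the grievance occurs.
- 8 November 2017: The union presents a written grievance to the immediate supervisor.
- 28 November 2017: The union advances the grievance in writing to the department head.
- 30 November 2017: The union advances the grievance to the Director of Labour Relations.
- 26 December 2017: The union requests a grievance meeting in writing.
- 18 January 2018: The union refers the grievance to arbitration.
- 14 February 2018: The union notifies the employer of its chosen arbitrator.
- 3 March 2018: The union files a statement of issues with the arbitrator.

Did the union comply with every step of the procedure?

Step 1 — counting 19 days from 23 October 2017 (when the grieved event occurs) gives a deadline of 11 November 2017; done 8 November 2017 — timely.
Step 2 — counting 21 days from 8 November 2017 (when the written grievance is presented to the supervisor) gives a deadline of 29 November 2017; done 28 November 2017 — timely.
Step 3 — counting 45 days from 28 November 2017 (when the grievance is advanced to the department head) gives a deadline of 12 January 2018; 30 November 2017 is within that limit.
Step 4 — 22 and 45 days from 30 November 2017 (when the grievance is advanced to the Director) are 22 December 2017 and 14 January 2018 respectively; done 26 December 2017, which is between those dates.
Step 5 — must wait 14 days from 26 December 2017 (when a grievance meeting is requested), so not before 9 January 2018; done 18 January 2018 — permitted.
Step 6 — must wait 18 days from 24 January 2018 (end of the 6-day comment period, which began when the grievance is referred to arbitration on 18 January 2018), so not before 11 February 2018; 14 February 2018 is on or after that date.
Step 7 — 8 and 18 days from 14 February 2018 (when the arbitrator is named) are 22 February 2018 and 4 March 2018 respectively; done 3 March 2018, which is between those dates.

Yes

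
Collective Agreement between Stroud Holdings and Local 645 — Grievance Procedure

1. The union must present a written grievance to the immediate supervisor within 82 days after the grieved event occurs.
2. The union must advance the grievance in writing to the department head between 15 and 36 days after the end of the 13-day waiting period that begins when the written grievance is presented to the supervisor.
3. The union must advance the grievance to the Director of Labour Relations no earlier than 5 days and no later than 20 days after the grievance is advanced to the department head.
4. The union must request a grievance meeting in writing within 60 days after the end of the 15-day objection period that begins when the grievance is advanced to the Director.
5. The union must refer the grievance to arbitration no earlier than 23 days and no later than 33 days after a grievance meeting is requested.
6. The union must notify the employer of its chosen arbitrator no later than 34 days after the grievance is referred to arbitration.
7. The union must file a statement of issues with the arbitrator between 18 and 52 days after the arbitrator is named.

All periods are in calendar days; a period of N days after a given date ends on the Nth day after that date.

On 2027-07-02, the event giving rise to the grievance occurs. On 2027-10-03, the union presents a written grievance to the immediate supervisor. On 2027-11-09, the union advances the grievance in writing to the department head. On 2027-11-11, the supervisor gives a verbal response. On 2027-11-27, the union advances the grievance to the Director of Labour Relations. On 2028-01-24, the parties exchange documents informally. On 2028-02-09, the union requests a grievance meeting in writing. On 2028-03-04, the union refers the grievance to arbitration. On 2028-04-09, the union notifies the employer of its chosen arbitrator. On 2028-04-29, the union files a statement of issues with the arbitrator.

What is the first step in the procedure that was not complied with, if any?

Step 1

Step 1 — counting 82 days from 2027-07-02 (when the grieved event occurs) gives a deadline of 2027-09-22; done 2027-10-03 — 11 days late.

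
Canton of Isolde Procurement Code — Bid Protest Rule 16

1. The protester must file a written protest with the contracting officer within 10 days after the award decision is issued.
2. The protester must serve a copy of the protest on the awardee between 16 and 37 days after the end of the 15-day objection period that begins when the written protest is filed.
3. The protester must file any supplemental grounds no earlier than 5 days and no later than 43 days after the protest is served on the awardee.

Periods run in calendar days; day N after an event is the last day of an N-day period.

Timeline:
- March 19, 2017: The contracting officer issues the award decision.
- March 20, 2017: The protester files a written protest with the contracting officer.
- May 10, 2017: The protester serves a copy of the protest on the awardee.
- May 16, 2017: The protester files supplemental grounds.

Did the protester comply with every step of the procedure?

(1) due by March 19, 2017 + 10 days = March 29, 2017; March 20, 2017 is within that limit.
(2) the permitted window runs from April 4, 2017 + 16 = April 20, 2017 to April 4, 2017 + 37 = May 11, 2017; done May 10, 2017, which is between those dates.
(3) the permitted window runs from May 10, 2017 + 5 = May 15, 2017 to May 10, 2017 + 43 = June 22, 2017; May 16, 2017 falls inside that range.

Yes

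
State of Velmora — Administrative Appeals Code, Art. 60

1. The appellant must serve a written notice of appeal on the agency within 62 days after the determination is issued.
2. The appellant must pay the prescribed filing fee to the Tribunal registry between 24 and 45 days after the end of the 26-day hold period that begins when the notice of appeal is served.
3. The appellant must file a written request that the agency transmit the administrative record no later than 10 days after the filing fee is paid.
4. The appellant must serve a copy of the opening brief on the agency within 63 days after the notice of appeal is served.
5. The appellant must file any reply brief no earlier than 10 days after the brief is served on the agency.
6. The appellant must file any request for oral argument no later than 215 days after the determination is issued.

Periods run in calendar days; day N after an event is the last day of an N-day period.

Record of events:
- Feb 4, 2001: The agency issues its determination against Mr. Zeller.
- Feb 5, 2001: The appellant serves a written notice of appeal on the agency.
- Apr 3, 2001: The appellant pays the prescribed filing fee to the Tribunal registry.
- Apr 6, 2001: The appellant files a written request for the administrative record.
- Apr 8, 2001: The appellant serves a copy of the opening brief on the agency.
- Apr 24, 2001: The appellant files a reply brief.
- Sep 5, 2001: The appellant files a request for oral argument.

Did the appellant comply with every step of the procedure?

Yes

Step 1: 62 days after Feb 4, 2001 (when the determination is issued) is Apr 7, 2001; completed Feb 5, 2001, before the deadline.
Step 2: the window is 24–45 days after Mar 3, 2001 (end of the 26-day hold period, which began when the notice of appeal is served on Feb 5, 2001), so Mar 27, 2001 through Apr 17, 2001; Apr 3, 2001 falls inside that range.
Step 3: 10 days after Apr 3, 2001 (when the filing fee is paid) is Apr 13, 2001; done Apr 6, 2001 — timely.
Step 4: 63 days after Feb 5, 2001 (when the notice of appeal is served) is Apr 9, 2001; Apr 8, 2001 is within that limit.
Step 5: the earliest permitted date is 10 days after Apr 8, 2001 (when the brief is served on the agency), i.e. Apr 18, 2001; Apr 24, 2001 is on or after that date.
Step 6: 215 days after Feb 4, 2001 (when the determination is issued) is Sep 7, 2001; completed Sep 5, 2001, before the deadline.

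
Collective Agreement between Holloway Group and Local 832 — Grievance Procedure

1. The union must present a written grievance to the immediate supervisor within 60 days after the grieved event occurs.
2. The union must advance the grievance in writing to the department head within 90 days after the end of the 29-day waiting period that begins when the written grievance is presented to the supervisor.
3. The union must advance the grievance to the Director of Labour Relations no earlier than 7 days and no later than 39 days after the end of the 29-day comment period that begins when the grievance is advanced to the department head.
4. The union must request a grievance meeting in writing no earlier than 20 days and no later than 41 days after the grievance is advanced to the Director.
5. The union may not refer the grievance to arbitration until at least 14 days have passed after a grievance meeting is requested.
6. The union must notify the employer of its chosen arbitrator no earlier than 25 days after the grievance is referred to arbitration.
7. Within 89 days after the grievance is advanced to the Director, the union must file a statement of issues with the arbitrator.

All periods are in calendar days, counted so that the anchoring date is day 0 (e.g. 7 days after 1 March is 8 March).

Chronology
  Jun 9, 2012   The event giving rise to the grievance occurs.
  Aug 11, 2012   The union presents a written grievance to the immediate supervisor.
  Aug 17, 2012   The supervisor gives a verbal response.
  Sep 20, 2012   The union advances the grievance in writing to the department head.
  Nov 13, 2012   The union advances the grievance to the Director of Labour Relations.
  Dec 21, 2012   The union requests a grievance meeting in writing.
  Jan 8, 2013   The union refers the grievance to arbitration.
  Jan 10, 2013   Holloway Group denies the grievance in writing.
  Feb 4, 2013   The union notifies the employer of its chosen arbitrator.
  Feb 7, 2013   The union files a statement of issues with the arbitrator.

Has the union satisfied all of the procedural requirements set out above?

No

Step 1 — counting 60 days from Jun 9, 2012 (when the grieved event occurs) gives a deadline of Aug 8, 2012; done Aug 11, 2012 — 3 days late.
Later steps need not be reached.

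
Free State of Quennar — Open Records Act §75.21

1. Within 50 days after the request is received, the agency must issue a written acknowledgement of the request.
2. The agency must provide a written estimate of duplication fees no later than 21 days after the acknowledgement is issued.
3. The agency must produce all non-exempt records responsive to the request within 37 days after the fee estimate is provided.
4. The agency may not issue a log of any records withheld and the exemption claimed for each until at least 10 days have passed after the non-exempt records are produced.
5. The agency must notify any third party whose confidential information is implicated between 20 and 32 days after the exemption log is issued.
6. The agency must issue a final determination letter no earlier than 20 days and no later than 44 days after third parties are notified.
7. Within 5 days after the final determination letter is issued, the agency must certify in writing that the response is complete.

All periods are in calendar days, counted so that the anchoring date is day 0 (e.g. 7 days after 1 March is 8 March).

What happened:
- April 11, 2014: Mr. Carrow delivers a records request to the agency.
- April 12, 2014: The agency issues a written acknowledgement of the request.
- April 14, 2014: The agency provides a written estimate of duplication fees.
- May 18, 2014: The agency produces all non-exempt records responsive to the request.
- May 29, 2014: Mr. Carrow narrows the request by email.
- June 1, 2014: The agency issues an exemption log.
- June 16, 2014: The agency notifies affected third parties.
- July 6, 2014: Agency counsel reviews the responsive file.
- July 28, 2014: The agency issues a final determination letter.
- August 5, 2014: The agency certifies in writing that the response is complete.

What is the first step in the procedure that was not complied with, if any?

Step 5

(1) due by April 11, 2014 + 50 days = May 31, 2014; completed April 12, 2014, before the deadline.
(2) due by April 12, 2014 + 21 days = May 3, 2014; completed April 14, 2014, before the deadline.
(3) due by April 14, 2014 + 37 days = May 21, 2014; May 18, 2014 is within that limit.
(4) permitted from May 18, 2014 + 10 days = May 28, 2014 onward; done June 1, 2014 — permitted.
(5) the permitted window runs from June 1, 2014 + 20 = June 21, 2014 to June 1, 2014 + 32 = July 3, 2014; June 16, 2014 is 5 days too early.
Later steps need not be reached.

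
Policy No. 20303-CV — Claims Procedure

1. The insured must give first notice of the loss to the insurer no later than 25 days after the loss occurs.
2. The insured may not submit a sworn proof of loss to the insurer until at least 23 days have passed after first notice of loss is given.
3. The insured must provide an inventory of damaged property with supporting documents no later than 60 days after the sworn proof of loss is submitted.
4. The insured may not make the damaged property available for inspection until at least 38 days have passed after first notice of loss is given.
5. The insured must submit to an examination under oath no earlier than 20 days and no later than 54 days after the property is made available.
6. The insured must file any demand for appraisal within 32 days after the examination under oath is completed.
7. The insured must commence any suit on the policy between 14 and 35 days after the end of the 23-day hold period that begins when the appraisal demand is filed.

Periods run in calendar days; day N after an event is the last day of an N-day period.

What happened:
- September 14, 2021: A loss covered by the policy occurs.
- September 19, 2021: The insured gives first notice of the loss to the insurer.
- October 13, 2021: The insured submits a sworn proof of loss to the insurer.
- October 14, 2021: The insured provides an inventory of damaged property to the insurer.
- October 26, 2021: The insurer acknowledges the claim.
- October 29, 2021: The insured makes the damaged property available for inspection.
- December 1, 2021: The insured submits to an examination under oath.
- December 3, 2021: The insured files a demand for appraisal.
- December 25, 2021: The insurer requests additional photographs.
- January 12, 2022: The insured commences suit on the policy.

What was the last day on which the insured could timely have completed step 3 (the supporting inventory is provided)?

December 12, 2021

Step 3 runs from October 13, 2021, when the sworn proof of loss is submitted. 60 days after October 13, 2021 is December 12, 2021.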